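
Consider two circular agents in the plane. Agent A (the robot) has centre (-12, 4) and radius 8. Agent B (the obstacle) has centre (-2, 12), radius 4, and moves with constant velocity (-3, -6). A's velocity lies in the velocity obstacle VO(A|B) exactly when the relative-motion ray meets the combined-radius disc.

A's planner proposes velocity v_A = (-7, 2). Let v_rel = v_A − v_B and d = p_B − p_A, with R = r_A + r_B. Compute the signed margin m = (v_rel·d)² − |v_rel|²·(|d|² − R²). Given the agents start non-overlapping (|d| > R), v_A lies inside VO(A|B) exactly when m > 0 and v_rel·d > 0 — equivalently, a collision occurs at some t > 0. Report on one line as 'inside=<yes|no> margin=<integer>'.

d = (10, 8),  |d|² = 164;  R = 8+4 = 12,  c = 164−12² = 20
v_rel = (-4, 8),  |v_rel|² = 80;  v_rel·d = (-4)·(10) + (8)·(8) = 24
80·t² − 48·t + 20 = 0  ⇒  m = 24² − 80·20 = -1024
m = -1024 < 0,  v_rel·d = 24 > 0  ⇒  outside

inside=no margin=-1024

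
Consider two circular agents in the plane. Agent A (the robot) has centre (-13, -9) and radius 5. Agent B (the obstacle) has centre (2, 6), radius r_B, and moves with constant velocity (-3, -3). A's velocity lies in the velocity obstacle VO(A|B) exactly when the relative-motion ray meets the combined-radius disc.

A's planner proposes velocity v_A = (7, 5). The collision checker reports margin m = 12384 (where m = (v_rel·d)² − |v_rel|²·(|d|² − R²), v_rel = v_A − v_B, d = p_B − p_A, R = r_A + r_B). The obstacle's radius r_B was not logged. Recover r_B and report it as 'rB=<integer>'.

m = 12384
d = (15, 15);  v_rel = (10, 8),  |v_rel|² = 164
v_rel×d = (10)·(15) − (8)·(15) = 30
since m = R²·164 − 30²:  R² = (900 + 12384) / 164 = 81
R = √81 = 9  ⇒  r_B = 9 − 5 = 4

rB=4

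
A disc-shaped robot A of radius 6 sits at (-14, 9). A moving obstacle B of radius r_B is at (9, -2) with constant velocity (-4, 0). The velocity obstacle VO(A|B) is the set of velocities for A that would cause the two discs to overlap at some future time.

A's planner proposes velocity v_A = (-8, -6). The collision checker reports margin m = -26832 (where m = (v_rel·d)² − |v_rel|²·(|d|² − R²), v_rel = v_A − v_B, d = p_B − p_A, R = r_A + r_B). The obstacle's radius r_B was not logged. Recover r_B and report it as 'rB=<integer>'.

m = -26832
d = (23, -11);  v_rel = (-4, -6),  |v_rel|² = 52
v_rel×d = (-4)·(-11) − (-6)·(23) = 182
since m = R²·52 − 182²:  R² = (33124 + -26832) / 52 = 121
R = √121 = 11  ⇒  r_B = 11 − 6 = 5

rB=5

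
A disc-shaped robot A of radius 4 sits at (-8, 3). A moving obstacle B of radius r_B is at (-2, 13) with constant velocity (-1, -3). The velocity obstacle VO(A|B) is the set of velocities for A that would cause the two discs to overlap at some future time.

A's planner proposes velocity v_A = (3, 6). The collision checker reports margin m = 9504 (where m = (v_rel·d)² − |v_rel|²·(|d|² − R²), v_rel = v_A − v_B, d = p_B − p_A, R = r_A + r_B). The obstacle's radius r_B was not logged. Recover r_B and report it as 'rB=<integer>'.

m = 9504
d = (6, 10);  v_rel = (4, 9),  |v_rel|² = 97
v_rel×d = (4)·(10) − (9)·(6) = -14
since m = R²·97 − (-14)²:  R² = (196 + 9504) / 97 = 100
R = √100 = 10  ⇒  r_B = 10 − 4 = 6

rB=6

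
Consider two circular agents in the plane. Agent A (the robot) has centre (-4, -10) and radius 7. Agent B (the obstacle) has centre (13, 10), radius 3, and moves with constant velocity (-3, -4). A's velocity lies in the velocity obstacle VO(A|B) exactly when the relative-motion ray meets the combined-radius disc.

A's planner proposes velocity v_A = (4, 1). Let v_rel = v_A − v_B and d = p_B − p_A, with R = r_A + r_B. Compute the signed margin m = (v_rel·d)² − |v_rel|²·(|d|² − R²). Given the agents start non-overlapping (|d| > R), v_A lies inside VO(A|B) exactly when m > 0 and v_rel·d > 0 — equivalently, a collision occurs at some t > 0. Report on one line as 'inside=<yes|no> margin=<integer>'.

d = (17, 20),  |d|² = 689;  R = 7+3 = 10,  c = 689−10² = 589
v_rel = (7, 5),  |v_rel|² = 74;  v_rel·d = (7)·(17) + (5)·(20) = 219
74·t² − 438·t + 589 = 0  ⇒  m = 219² − 74·589 = 4375
m = 4375 > 0,  v_rel·d = 219 > 0  ⇒  inside

inside=yes margin=4375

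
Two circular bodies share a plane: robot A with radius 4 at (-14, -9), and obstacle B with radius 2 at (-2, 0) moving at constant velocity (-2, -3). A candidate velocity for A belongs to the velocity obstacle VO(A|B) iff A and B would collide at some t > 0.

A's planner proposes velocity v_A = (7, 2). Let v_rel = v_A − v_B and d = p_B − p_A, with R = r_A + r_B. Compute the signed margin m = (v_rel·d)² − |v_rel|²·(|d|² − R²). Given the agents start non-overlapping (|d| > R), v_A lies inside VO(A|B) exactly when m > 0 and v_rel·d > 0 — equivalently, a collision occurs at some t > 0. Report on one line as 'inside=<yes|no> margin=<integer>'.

d = (12, 9),  |d|² = 225;  R = 4+2 = 6,  c = 225−6² = 189
v_rel = (9, 5),  |v_rel|² = 106;  v_rel·d = (9)·(12) + (5)·(9) = 153
106·t² − 306·t + 189 = 0  ⇒  m = 153² − 106·189 = 3375
m = 3375 > 0,  v_rel·d = 153 > 0  ⇒  inside

inside=yes margin=3375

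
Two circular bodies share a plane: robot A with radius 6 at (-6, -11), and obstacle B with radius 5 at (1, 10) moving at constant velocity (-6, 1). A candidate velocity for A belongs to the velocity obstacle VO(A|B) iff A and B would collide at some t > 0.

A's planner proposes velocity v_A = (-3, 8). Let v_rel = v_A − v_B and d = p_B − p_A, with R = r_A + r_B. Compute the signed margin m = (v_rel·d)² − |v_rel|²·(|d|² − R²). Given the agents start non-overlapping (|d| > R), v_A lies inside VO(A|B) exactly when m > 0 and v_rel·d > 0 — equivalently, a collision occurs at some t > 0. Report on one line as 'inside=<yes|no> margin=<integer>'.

d = (7, 21),  |d|² = 490;  R = 6+5 = 11,  c = 490−11² = 369
v_rel = (3, 7),  |v_rel|² = 58;  v_rel·d = (3)·(7) + (7)·(21) = 168
58·t² − 336·t + 369 = 0  ⇒  m = 168² − 58·369 = 6822
m = 6822 > 0,  v_rel·d = 168 > 0  ⇒  inside

inside=yes margin=6822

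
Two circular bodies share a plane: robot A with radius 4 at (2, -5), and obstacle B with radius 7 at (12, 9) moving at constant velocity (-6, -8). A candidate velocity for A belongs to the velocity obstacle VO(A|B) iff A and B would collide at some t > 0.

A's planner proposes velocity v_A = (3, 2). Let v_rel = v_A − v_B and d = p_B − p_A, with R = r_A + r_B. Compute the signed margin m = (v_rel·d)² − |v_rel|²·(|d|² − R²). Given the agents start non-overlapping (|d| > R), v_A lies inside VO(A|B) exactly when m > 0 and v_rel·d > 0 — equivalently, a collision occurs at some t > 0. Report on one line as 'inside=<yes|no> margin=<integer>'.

d = (10, 14),  |d|² = 296;  R = 4+7 = 11,  c = 296−11² = 175
v_rel = (9, 10),  |v_rel|² = 181;  v_rel·d = (9)·(10) + (10)·(14) = 230
181·t² − 460·t + 175 = 0  ⇒  m = 230² − 181·175 = 21225
m = 21225 > 0,  v_rel·d = 230 > 0  ⇒  inside

inside=yes margin=21225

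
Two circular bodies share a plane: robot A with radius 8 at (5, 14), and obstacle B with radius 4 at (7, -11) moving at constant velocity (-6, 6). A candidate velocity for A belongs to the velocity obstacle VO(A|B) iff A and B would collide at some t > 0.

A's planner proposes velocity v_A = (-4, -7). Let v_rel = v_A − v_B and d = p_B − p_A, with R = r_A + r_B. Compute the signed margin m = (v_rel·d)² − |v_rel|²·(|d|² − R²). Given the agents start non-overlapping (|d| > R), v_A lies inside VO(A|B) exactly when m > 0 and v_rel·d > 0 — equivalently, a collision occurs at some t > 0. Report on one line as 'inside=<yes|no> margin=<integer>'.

d = (2, -25),  |d|² = 629;  R = 8+4 = 12,  c = 629−12² = 485
v_rel = (2, -13),  |v_rel|² = 173;  v_rel·d = (2)·(2) + (-13)·(-25) = 329
173·t² − 658·t + 485 = 0  ⇒  m = 329² − 173·485 = 24336
m = 24336 > 0,  v_rel·d = 329 > 0  ⇒  inside

inside=yes margin=24336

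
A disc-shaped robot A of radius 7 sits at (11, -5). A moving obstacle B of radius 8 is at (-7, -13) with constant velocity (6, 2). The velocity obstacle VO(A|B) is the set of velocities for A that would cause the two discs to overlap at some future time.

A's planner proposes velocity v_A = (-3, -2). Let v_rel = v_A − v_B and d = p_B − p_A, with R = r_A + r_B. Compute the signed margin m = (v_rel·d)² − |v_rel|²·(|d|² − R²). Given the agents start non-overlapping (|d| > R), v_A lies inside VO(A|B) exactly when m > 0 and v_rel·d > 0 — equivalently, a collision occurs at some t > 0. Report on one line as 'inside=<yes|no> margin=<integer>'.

d = (-18, -8),  |d|² = 388;  R = 7+8 = 15,  c = 388−15² = 163
v_rel = (-9, -4),  |v_rel|² = 97;  v_rel·d = (-9)·(-18) + (-4)·(-8) = 194
97·t² − 388·t + 163 = 0  ⇒  m = 194² − 97·163 = 21825
m = 21825 > 0,  v_rel·d = 194 > 0  ⇒  inside

inside=yes margin=21825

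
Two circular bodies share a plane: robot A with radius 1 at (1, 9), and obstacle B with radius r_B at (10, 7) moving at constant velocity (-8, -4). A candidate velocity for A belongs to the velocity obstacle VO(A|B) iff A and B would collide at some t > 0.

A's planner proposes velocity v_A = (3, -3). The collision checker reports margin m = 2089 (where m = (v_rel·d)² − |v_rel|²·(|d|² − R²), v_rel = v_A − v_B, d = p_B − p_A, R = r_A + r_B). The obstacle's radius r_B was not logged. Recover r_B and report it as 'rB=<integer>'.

m = 2089
d = (9, -2);  v_rel = (11, 1),  |v_rel|² = 122
v_rel×d = (11)·(-2) − (1)·(9) = -31
since m = R²·122 − (-31)²:  R² = (961 + 2089) / 122 = 25
R = √25 = 5  ⇒  r_B = 5 − 1 = 4

rB=4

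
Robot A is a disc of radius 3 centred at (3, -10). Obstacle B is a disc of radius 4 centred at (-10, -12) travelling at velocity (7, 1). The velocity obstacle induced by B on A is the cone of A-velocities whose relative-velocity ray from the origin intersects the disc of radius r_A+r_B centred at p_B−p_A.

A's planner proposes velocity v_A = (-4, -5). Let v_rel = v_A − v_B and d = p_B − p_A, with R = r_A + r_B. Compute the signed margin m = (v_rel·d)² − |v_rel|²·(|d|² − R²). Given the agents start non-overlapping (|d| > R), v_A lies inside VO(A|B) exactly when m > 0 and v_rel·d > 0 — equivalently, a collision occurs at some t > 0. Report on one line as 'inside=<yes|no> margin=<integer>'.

d = (-13, -2),  |d|² = 173;  R = 3+4 = 7,  c = 173−7² = 124
v_rel = (-11, -6),  |v_rel|² = 157;  v_rel·d = (-11)·(-13) + (-6)·(-2) = 155
157·t² − 310·t + 124 = 0  ⇒  m = 155² − 157·124 = 4557
m = 4557 > 0,  v_rel·d = 155 > 0  ⇒  inside

inside=yes margin=4557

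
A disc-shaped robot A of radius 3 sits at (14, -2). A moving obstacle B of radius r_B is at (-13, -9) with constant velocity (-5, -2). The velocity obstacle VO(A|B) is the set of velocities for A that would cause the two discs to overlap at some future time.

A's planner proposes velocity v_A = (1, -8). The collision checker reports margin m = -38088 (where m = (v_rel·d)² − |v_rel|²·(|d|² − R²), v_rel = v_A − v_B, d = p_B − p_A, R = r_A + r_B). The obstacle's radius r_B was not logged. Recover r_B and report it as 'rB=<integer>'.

m = -38088
d = (-27, -7);  v_rel = (6, -6),  |v_rel|² = 72
v_rel×d = (6)·(-7) − (-6)·(-27) = -204
since m = R²·72 − (-204)²:  R² = (41616 + -38088) / 72 = 49
R = √49 = 7  ⇒  r_B = 7 − 3 = 4

rB=4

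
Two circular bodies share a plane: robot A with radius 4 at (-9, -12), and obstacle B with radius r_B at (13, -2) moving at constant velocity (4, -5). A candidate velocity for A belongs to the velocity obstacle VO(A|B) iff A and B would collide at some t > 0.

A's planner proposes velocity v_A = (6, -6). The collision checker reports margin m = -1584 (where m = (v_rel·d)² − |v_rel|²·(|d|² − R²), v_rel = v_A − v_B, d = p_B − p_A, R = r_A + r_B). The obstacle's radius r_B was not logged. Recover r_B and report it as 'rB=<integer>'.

m = -1584
d = (22, 10);  v_rel = (2, -1),  |v_rel|² = 5
v_rel×d = (2)·(10) − (-1)·(22) = 42
since m = R²·5 − 42²:  R² = (1764 + -1584) / 5 = 36
R = √36 = 6  ⇒  r_B = 6 − 4 = 2

rB=2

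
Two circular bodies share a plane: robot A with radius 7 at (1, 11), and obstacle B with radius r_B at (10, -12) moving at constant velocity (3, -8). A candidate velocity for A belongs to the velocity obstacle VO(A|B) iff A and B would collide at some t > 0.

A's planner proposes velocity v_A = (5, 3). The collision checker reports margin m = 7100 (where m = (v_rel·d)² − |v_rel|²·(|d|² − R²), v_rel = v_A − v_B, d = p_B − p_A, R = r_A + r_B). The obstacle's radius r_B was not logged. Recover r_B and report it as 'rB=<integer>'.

m = 7100
d = (9, -23);  v_rel = (2, 11),  |v_rel|² = 125
v_rel×d = (2)·(-23) − (11)·(9) = -145
since m = R²·125 − (-145)²:  R² = (21025 + 7100) / 125 = 225
R = √225 = 15  ⇒  r_B = 15 − 7 = 8

rB=8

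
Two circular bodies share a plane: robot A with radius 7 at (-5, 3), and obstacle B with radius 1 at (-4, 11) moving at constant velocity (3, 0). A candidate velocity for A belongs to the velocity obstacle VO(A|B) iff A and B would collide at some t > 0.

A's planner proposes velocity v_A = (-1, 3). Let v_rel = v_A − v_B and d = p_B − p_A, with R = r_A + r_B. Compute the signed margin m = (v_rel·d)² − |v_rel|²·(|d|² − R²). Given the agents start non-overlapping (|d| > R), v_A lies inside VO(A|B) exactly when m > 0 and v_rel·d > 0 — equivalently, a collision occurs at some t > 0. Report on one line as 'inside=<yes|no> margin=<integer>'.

d = (1, 8),  |d|² = 65;  R = 7+1 = 8,  c = 65−8² = 1
v_rel = (-4, 3),  |v_rel|² = 25;  v_rel·d = (-4)·(1) + (3)·(8) = 20
25·t² − 40·t + 1 = 0  ⇒  m = 20² − 25·1 = 375
m = 375 > 0,  v_rel·d = 20 > 0  ⇒  inside

inside=yes margin=375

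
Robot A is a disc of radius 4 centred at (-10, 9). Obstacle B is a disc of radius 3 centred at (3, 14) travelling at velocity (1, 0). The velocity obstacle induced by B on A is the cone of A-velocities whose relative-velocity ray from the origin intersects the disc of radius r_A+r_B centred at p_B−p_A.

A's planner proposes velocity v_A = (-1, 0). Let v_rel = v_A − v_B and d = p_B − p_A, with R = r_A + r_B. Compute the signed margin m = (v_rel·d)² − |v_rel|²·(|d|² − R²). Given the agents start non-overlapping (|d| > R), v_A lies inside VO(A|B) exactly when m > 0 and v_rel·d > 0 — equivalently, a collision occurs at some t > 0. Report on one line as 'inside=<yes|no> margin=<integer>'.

d = (13, 5),  |d|² = 194;  R = 4+3 = 7,  c = 194−7² = 145
v_rel = (-2, 0),  |v_rel|² = 4;  v_rel·d = (-2)·(13) + (0)·(5) = -26
4·t² + 52·t + 145 = 0  ⇒  m = (-26)² − 4·145 = 96
m = 96 > 0,  v_rel·d = -26 < 0  ⇒  outside

inside=no margin=96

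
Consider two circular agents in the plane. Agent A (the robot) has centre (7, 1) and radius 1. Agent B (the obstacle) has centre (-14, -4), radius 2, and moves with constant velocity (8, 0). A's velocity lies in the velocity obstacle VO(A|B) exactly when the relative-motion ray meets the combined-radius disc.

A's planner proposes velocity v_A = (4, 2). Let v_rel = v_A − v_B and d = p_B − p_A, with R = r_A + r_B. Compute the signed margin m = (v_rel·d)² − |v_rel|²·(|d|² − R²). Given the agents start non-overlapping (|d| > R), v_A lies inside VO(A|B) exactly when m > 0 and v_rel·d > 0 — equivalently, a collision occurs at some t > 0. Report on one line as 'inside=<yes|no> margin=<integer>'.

d = (-21, -5),  |d|² = 466;  R = 1+2 = 3,  c = 466−3² = 457
v_rel = (-4, 2),  |v_rel|² = 20;  v_rel·d = (-4)·(-21) + (2)·(-5) = 74
20·t² − 148·t + 457 = 0  ⇒  m = 74² − 20·457 = -3664
m = -3664 < 0,  v_rel·d = 74 > 0  ⇒  outside

inside=no margin=-3664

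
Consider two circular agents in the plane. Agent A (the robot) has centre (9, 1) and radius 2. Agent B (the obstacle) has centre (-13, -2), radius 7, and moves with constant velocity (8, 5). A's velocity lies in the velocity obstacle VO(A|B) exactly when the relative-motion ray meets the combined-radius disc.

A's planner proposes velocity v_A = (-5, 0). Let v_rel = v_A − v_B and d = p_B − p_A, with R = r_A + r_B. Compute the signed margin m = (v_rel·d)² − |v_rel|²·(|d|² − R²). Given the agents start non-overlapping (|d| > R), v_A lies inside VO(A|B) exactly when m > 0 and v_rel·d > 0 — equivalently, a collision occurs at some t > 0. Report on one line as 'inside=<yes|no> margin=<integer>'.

d = (-22, -3),  |d|² = 493;  R = 2+7 = 9,  c = 493−9² = 412
v_rel = (-13, -5),  |v_rel|² = 194;  v_rel·d = (-13)·(-22) + (-5)·(-3) = 301
194·t² − 602·t + 412 = 0  ⇒  m = 301² − 194·412 = 10673
m = 10673 > 0,  v_rel·d = 301 > 0  ⇒  inside

inside=yes margin=10673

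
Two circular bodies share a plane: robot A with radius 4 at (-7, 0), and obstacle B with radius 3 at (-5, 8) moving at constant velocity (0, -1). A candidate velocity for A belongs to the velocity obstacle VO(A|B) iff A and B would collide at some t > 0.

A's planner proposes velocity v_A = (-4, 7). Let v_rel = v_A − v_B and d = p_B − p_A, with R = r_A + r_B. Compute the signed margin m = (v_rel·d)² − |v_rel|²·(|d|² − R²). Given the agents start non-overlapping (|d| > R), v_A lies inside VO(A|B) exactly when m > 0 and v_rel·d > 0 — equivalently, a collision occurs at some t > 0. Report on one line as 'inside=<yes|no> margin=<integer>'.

d = (2, 8),  |d|² = 68;  R = 4+3 = 7,  c = 68−7² = 19
v_rel = (-4, 8),  |v_rel|² = 80;  v_rel·d = (-4)·(2) + (8)·(8) = 56
80·t² − 112·t + 19 = 0  ⇒  m = 56² − 80·19 = 1616
m = 1616 > 0,  v_rel·d = 56 > 0  ⇒  inside

inside=yes margin=1616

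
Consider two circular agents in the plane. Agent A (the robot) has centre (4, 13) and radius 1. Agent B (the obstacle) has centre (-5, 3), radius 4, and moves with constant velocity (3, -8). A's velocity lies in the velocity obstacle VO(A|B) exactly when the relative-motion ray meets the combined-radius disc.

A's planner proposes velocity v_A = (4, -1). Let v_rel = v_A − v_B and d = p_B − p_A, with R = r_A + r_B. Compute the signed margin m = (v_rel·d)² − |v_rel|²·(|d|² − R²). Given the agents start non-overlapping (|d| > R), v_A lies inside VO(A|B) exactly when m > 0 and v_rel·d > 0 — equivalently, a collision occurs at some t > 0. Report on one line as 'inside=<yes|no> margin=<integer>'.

d = (-9, -10),  |d|² = 181;  R = 1+4 = 5,  c = 181−5² = 156
v_rel = (1, 7),  |v_rel|² = 50;  v_rel·d = (1)·(-9) + (7)·(-10) = -79
50·t² + 158·t + 156 = 0  ⇒  m = (-79)² − 50·156 = -1559
m = -1559 < 0,  v_rel·d = -79 < 0  ⇒  outside

inside=no margin=-1559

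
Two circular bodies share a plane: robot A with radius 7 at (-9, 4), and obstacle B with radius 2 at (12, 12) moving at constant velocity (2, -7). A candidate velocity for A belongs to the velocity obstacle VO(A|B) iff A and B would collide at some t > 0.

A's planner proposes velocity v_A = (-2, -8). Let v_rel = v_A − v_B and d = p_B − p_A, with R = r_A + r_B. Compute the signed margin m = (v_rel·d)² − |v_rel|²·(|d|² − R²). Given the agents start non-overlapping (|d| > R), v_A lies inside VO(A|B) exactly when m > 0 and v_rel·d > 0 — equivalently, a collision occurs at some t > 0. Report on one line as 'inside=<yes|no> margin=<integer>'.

d = (21, 8),  |d|² = 505;  R = 7+2 = 9,  c = 505−9² = 424
v_rel = (-4, -1),  |v_rel|² = 17;  v_rel·d = (-4)·(21) + (-1)·(8) = -92
17·t² + 184·t + 424 = 0  ⇒  m = (-92)² − 17·424 = 1256
m = 1256 > 0,  v_rel·d = -92 < 0  ⇒  outside

inside=no margin=1256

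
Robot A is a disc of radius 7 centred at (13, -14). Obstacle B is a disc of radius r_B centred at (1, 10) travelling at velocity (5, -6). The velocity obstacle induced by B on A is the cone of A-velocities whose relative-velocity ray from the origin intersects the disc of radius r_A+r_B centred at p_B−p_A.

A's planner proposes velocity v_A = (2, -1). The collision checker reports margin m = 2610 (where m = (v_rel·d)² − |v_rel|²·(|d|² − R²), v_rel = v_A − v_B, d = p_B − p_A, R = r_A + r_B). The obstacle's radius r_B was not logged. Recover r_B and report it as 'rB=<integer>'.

m = 2610
d = (-12, 24);  v_rel = (-3, 5),  |v_rel|² = 34
v_rel×d = (-3)·(24) − (5)·(-12) = -12
since m = R²·34 − (-12)²:  R² = (144 + 2610) / 34 = 81
R = √81 = 9  ⇒  r_B = 9 − 7 = 2

rB=2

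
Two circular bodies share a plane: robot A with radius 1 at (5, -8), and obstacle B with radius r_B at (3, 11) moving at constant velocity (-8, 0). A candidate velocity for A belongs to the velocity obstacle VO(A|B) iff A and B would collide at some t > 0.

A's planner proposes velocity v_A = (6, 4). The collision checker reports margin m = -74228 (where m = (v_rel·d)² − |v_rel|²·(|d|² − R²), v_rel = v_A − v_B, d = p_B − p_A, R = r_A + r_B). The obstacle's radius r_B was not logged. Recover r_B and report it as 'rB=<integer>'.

m = -74228
d = (-2, 19);  v_rel = (14, 4),  |v_rel|² = 212
v_rel×d = (14)·(19) − (4)·(-2) = 274
since m = R²·212 − 274²:  R² = (75076 + -74228) / 212 = 4
R = √4 = 2  ⇒  r_B = 2 − 1 = 1

rB=1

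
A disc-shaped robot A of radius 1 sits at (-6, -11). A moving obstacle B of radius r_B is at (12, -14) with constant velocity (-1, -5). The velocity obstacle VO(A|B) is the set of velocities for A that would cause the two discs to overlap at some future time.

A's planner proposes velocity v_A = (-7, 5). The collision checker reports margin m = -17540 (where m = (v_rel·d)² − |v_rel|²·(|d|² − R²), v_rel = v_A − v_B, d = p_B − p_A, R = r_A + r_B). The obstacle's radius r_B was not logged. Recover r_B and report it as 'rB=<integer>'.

m = -17540
d = (18, -3);  v_rel = (-6, 10),  |v_rel|² = 136
v_rel×d = (-6)·(-3) − (10)·(18) = -162
since m = R²·136 − (-162)²:  R² = (26244 + -17540) / 136 = 64
R = √64 = 8  ⇒  r_B = 8 − 1 = 7

rB=7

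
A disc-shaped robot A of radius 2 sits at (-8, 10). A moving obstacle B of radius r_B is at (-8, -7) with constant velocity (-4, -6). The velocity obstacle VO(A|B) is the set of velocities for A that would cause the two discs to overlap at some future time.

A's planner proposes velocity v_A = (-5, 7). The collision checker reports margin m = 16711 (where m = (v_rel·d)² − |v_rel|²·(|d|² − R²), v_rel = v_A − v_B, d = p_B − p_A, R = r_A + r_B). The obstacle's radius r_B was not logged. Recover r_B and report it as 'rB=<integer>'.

m = 16711
d = (0, -17);  v_rel = (-1, 13),  |v_rel|² = 170
v_rel×d = (-1)·(-17) − (13)·(0) = 17
since m = R²·170 − 17²:  R² = (289 + 16711) / 170 = 100
R = √100 = 10  ⇒  r_B = 10 − 2 = 8

rB=8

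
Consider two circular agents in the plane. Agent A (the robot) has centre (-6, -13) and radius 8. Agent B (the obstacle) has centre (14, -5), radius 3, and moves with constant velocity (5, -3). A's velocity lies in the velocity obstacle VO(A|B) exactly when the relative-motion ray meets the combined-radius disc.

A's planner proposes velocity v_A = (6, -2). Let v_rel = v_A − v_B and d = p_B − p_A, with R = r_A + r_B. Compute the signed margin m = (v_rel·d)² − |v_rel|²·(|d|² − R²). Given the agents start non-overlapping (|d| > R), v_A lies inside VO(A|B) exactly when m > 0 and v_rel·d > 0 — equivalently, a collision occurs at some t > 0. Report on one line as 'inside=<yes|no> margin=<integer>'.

d = (20, 8),  |d|² = 464;  R = 8+3 = 11,  c = 464−11² = 343
v_rel = (1, 1),  |v_rel|² = 2;  v_rel·d = (1)·(20) + (1)·(8) = 28
2·t² − 56·t + 343 = 0  ⇒  m = 28² − 2·343 = 98
m = 98 > 0,  v_rel·d = 28 > 0  ⇒  inside

inside=yes margin=98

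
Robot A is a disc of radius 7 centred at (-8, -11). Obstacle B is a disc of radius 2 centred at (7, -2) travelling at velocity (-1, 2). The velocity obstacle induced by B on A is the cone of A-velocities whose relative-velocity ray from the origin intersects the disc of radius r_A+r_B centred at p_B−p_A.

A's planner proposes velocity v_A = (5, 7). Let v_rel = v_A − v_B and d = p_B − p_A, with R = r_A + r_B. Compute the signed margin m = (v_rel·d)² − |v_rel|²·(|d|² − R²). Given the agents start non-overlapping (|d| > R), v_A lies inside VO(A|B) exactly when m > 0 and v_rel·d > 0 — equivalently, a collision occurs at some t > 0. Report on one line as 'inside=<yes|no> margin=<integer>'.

d = (15, 9),  |d|² = 306;  R = 7+2 = 9,  c = 306−9² = 225
v_rel = (6, 5),  |v_rel|² = 61;  v_rel·d = (6)·(15) + (5)·(9) = 135
61·t² − 270·t + 225 = 0  ⇒  m = 135² − 61·225 = 4500
m = 4500 > 0,  v_rel·d = 135 > 0  ⇒  inside

inside=yes margin=4500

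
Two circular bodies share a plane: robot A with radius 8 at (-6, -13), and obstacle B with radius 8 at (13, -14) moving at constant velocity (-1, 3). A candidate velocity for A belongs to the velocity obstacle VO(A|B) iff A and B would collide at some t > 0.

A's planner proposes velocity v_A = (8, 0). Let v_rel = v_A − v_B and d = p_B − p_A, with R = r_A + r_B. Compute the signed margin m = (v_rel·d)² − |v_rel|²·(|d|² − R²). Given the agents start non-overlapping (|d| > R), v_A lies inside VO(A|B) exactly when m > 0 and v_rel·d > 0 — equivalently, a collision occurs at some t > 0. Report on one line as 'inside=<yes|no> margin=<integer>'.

d = (19, -1),  |d|² = 362;  R = 8+8 = 16,  c = 362−16² = 106
v_rel = (9, -3),  |v_rel|² = 90;  v_rel·d = (9)·(19) + (-3)·(-1) = 174
90·t² − 348·t + 106 = 0  ⇒  m = 174² − 90·106 = 20736
m = 20736 > 0,  v_rel·d = 174 > 0  ⇒  inside

inside=yes margin=20736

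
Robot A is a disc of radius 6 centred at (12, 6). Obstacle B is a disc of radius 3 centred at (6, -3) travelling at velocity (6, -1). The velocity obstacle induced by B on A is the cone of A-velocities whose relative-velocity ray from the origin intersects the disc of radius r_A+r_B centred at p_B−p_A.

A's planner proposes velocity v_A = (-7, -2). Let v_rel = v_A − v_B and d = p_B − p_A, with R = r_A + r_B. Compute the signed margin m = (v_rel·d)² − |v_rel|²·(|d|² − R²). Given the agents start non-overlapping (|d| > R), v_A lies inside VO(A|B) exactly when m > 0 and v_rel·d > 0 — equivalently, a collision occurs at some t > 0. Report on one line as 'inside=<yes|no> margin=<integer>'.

d = (-6, -9),  |d|² = 117;  R = 6+3 = 9,  c = 117−9² = 36
v_rel = (-13, -1),  |v_rel|² = 170;  v_rel·d = (-13)·(-6) + (-1)·(-9) = 87
170·t² − 174·t + 36 = 0  ⇒  m = 87² − 170·36 = 1449
m = 1449 > 0,  v_rel·d = 87 > 0  ⇒  inside

inside=yes margin=1449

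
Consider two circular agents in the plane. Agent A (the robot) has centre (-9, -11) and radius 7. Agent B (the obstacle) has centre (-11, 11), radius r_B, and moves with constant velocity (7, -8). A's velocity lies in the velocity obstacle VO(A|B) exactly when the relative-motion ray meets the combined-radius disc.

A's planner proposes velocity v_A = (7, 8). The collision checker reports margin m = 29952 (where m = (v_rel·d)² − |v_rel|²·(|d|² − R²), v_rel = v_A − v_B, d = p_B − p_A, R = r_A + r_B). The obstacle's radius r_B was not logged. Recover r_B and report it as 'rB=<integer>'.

m = 29952
d = (-2, 22);  v_rel = (0, 16),  |v_rel|² = 256
v_rel×d = (0)·(22) − (16)·(-2) = 32
since m = R²·256 − 32²:  R² = (1024 + 29952) / 256 = 121
R = √121 = 11  ⇒  r_B = 11 − 7 = 4

rB=4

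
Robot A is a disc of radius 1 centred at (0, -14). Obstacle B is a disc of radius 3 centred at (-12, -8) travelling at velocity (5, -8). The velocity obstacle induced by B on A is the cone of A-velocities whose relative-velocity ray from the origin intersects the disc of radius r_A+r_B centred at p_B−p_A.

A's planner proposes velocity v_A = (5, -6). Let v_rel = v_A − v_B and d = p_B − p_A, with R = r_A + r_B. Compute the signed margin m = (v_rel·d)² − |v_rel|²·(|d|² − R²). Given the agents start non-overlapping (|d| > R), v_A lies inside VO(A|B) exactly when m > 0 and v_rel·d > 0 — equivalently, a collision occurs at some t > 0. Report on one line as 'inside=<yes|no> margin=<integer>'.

d = (-12, 6),  |d|² = 180;  R = 1+3 = 4,  c = 180−4² = 164
v_rel = (0, 2),  |v_rel|² = 4;  v_rel·d = (0)·(-12) + (2)·(6) = 12
4·t² − 24·t + 164 = 0  ⇒  m = 12² − 4·164 = -512
m = -512 < 0,  v_rel·d = 12 > 0  ⇒  outside

inside=no margin=-512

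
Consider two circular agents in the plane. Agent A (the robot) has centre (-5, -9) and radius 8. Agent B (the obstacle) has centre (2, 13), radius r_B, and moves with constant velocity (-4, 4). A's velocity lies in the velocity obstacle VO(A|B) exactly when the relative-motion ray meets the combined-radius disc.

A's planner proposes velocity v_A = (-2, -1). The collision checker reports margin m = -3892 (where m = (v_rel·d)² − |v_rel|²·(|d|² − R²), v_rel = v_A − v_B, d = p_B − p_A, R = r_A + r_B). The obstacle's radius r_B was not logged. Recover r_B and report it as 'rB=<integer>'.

m = -3892
d = (7, 22);  v_rel = (2, -5),  |v_rel|² = 29
v_rel×d = (2)·(22) − (-5)·(7) = 79
since m = R²·29 − 79²:  R² = (6241 + -3892) / 29 = 81
R = √81 = 9  ⇒  r_B = 9 − 8 = 1

rB=1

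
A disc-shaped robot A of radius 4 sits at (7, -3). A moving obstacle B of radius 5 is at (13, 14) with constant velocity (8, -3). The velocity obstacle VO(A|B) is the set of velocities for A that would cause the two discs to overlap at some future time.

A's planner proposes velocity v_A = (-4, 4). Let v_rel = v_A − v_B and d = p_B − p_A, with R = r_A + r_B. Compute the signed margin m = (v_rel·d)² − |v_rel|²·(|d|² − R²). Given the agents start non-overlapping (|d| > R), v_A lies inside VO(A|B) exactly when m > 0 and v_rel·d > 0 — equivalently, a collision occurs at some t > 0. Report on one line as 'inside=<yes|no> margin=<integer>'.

d = (6, 17),  |d|² = 325;  R = 4+5 = 9,  c = 325−9² = 244
v_rel = (-12, 7),  |v_rel|² = 193;  v_rel·d = (-12)·(6) + (7)·(17) = 47
193·t² − 94·t + 244 = 0  ⇒  m = 47² − 193·244 = -44883
m = -44883 < 0,  v_rel·d = 47 > 0  ⇒  outside

inside=no margin=-44883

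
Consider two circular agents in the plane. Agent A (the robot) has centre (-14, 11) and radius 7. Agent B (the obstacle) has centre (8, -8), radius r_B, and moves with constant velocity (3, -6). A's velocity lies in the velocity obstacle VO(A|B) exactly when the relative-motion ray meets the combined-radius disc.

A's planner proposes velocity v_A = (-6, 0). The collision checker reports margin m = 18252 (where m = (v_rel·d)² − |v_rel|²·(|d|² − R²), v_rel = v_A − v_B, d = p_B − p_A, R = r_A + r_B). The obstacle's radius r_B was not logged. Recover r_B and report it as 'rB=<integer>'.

m = 18252
d = (22, -19);  v_rel = (-9, 6),  |v_rel|² = 117
v_rel×d = (-9)·(-19) − (6)·(22) = 39
since m = R²·117 − 39²:  R² = (1521 + 18252) / 117 = 169
R = √169 = 13  ⇒  r_B = 13 − 7 = 6

rB=6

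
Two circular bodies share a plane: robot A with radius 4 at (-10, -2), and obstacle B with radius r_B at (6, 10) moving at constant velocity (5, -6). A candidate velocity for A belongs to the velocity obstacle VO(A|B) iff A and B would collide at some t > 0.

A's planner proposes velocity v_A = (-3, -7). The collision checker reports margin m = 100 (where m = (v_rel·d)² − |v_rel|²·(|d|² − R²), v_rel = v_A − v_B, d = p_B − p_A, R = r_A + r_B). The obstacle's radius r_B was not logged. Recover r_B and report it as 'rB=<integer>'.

m = 100
d = (16, 12);  v_rel = (-8, -1),  |v_rel|² = 65
v_rel×d = (-8)·(12) − (-1)·(16) = -80
since m = R²·65 − (-80)²:  R² = (6400 + 100) / 65 = 100
R = √100 = 10  ⇒  r_B = 10 − 4 = 6

rB=6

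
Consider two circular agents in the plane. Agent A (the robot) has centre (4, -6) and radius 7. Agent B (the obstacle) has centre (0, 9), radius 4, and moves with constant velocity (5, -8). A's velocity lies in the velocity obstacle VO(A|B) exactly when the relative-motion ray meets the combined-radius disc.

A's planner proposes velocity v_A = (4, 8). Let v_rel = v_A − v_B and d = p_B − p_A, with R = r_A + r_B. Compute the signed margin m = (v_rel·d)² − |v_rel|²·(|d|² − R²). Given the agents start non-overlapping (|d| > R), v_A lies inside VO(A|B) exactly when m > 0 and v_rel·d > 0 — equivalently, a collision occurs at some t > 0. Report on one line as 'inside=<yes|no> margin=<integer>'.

d = (-4, 15),  |d|² = 241;  R = 7+4 = 11,  c = 241−11² = 120
v_rel = (-1, 16),  |v_rel|² = 257;  v_rel·d = (-1)·(-4) + (16)·(15) = 244
257·t² − 488·t + 120 = 0  ⇒  m = 244² − 257·120 = 28696
m = 28696 > 0,  v_rel·d = 244 > 0  ⇒  inside

inside=yes margin=28696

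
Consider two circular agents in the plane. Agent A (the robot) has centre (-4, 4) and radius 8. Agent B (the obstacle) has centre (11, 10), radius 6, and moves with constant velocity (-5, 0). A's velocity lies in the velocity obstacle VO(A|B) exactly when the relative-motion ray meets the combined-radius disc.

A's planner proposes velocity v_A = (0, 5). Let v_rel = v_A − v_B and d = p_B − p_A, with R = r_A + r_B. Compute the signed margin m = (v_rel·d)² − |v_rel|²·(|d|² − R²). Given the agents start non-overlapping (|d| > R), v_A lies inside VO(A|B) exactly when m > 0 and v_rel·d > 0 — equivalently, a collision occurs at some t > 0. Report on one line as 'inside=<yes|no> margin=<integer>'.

d = (15, 6),  |d|² = 261;  R = 8+6 = 14,  c = 261−14² = 65
v_rel = (5, 5),  |v_rel|² = 50;  v_rel·d = (5)·(15) + (5)·(6) = 105
50·t² − 210·t + 65 = 0  ⇒  m = 105² − 50·65 = 7775
m = 7775 > 0,  v_rel·d = 105 > 0  ⇒  inside

inside=yes margin=7775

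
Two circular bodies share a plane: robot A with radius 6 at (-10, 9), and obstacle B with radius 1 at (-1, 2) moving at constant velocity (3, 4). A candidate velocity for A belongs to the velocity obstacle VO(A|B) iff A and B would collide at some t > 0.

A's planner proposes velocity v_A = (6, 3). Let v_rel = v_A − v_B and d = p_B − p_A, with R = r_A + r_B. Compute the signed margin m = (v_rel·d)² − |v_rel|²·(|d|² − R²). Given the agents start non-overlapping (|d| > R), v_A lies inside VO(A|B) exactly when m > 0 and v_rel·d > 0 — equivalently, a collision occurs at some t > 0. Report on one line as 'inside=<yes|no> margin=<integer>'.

d = (9, -7),  |d|² = 130;  R = 6+1 = 7,  c = 130−7² = 81
v_rel = (3, -1),  |v_rel|² = 10;  v_rel·d = (3)·(9) + (-1)·(-7) = 34
10·t² − 68·t + 81 = 0  ⇒  m = 34² − 10·81 = 346
m = 346 > 0,  v_rel·d = 34 > 0  ⇒  inside

inside=yes margin=346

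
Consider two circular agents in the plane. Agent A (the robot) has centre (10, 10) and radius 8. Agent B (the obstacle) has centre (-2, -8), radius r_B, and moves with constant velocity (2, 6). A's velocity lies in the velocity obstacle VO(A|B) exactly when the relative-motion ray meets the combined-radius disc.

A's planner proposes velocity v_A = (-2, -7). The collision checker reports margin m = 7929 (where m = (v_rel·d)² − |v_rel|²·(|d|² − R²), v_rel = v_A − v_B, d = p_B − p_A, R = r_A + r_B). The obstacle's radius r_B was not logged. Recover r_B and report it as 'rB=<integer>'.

m = 7929
d = (-12, -18);  v_rel = (-4, -13),  |v_rel|² = 185
v_rel×d = (-4)·(-18) − (-13)·(-12) = -84
since m = R²·185 − (-84)²:  R² = (7056 + 7929) / 185 = 81
R = √81 = 9  ⇒  r_B = 9 − 8 = 1

rB=1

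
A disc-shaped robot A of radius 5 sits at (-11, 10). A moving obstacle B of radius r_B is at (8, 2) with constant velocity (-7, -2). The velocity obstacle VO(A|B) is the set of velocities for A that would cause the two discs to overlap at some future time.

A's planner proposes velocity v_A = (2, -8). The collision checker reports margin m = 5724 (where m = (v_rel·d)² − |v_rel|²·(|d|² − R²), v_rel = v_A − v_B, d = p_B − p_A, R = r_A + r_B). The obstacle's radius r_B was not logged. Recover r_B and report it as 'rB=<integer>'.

m = 5724
d = (19, -8);  v_rel = (9, -6),  |v_rel|² = 117
v_rel×d = (9)·(-8) − (-6)·(19) = 42
since m = R²·117 − 42²:  R² = (1764 + 5724) / 117 = 64
R = √64 = 8  ⇒  r_B = 8 − 5 = 3

rB=3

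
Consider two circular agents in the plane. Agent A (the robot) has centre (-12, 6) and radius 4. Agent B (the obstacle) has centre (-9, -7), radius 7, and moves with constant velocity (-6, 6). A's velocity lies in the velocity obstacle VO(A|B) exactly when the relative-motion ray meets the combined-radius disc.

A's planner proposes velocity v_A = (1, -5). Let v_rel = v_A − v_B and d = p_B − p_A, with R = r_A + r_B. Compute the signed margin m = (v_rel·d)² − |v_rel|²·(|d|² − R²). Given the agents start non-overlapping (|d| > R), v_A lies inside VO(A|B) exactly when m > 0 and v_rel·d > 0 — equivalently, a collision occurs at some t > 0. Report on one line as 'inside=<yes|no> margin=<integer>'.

d = (3, -13),  |d|² = 178;  R = 4+7 = 11,  c = 178−11² = 57
v_rel = (7, -11),  |v_rel|² = 170;  v_rel·d = (7)·(3) + (-11)·(-13) = 164
170·t² − 328·t + 57 = 0  ⇒  m = 164² − 170·57 = 17206
m = 17206 > 0,  v_rel·d = 164 > 0  ⇒  inside

inside=yes margin=17206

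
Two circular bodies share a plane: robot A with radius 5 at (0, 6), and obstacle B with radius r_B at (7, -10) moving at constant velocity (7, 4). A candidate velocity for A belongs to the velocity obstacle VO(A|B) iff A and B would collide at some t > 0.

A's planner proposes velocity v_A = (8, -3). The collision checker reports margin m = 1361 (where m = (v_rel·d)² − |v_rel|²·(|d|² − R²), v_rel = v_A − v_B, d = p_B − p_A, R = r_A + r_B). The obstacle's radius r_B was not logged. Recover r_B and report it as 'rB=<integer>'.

m = 1361
d = (7, -16);  v_rel = (1, -7),  |v_rel|² = 50
v_rel×d = (1)·(-16) − (-7)·(7) = 33
since m = R²·50 − 33²:  R² = (1089 + 1361) / 50 = 49
R = √49 = 7  ⇒  r_B = 7 − 5 = 2

rB=2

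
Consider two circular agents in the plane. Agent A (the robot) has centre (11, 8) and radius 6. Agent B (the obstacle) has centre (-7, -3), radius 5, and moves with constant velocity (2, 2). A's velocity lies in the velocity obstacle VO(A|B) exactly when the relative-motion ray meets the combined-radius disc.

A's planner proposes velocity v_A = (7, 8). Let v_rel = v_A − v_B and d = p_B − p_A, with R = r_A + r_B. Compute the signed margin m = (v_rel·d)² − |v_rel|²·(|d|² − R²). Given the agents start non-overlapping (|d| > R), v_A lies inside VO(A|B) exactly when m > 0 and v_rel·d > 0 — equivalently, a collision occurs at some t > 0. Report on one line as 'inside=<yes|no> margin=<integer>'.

d = (-18, -11),  |d|² = 445;  R = 6+5 = 11,  c = 445−11² = 324
v_rel = (5, 6),  |v_rel|² = 61;  v_rel·d = (5)·(-18) + (6)·(-11) = -156
61·t² + 312·t + 324 = 0  ⇒  m = (-156)² − 61·324 = 4572
m = 4572 > 0,  v_rel·d = -156 < 0  ⇒  outside

inside=no margin=4572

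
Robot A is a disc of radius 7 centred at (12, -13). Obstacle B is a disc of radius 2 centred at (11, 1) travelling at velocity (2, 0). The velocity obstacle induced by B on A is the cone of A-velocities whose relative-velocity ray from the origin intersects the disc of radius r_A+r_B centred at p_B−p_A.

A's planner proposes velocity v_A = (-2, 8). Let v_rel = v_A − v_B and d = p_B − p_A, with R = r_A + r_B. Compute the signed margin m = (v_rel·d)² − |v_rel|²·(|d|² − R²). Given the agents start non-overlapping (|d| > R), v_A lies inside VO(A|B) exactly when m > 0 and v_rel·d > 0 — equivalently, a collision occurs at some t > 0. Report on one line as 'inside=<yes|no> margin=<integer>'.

d = (-1, 14),  |d|² = 197;  R = 7+2 = 9,  c = 197−9² = 116
v_rel = (-4, 8),  |v_rel|² = 80;  v_rel·d = (-4)·(-1) + (8)·(14) = 116
80·t² − 232·t + 116 = 0  ⇒  m = 116² − 80·116 = 4176
m = 4176 > 0,  v_rel·d = 116 > 0  ⇒  inside

inside=yes margin=4176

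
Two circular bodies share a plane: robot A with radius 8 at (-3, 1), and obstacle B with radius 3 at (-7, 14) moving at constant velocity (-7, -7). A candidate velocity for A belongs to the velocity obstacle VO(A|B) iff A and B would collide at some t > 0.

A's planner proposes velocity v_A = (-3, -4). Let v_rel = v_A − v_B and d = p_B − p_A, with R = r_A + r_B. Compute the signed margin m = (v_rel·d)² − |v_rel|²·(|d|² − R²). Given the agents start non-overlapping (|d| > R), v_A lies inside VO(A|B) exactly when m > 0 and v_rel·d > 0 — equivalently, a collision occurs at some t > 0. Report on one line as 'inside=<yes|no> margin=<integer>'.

d = (-4, 13),  |d|² = 185;  R = 8+3 = 11,  c = 185−11² = 64
v_rel = (4, 3),  |v_rel|² = 25;  v_rel·d = (4)·(-4) + (3)·(13) = 23
25·t² − 46·t + 64 = 0  ⇒  m = 23² − 25·64 = -1071
m = -1071 < 0,  v_rel·d = 23 > 0  ⇒  outside

inside=no margin=-1071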